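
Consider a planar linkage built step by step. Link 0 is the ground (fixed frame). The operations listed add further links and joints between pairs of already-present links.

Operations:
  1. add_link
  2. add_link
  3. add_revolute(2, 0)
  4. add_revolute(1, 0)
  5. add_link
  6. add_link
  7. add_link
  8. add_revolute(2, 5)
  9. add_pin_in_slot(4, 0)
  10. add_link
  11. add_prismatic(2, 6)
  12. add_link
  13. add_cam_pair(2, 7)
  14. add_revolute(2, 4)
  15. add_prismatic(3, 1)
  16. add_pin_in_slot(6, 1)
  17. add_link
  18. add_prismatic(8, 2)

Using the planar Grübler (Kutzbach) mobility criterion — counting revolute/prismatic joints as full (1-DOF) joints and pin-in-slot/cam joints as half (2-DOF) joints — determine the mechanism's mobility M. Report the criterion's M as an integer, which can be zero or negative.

link 0 = ground. State L|J1|J2 = 1|0|0
+link1  2|0|0
+link2  3|0|0
R(2,0) f=1→J1  3|1|0
R(1,0) f=1→J1  3|2|0
+link3  4|2|0
+link4  5|2|0
+link5  6|2|0
R(2,5) f=1→J1  6|3|0
PS(4,0) f=2→J2  6|3|1
+link6  7|3|1
P(2,6) f=1→J1  7|4|1
+link7  8|4|1
C(2,7) f=2→J2  8|4|2
R(2,4) f=1→J1  8|5|2
P(3,1) f=1→J1  8|6|2
PS(6,1) f=2→J2  8|6|3
+link8  9|6|3
P(8,2) f=1→J1  9|7|3
M = 3(9−1)−2·7−3 = 24−14−3 = 7

M = 7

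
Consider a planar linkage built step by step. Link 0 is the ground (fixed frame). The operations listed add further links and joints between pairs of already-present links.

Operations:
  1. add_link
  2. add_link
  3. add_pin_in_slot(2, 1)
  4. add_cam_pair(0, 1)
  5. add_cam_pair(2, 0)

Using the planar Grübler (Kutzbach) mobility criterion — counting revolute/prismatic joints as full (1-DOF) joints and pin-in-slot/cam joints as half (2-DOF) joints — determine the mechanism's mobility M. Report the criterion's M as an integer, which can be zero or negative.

(L,J1,J2)=(1,0,0); link0 fixed
link1: (2,0,0)
link2: (3,0,0)
PS 2-1 [J2]: (3,0,1)
C 0-1 [J2]: (3,0,2)
C 2-0 [J2]: (3,0,3)
Grübler: 3·2 − 2·0 − 3 = 3

M = 3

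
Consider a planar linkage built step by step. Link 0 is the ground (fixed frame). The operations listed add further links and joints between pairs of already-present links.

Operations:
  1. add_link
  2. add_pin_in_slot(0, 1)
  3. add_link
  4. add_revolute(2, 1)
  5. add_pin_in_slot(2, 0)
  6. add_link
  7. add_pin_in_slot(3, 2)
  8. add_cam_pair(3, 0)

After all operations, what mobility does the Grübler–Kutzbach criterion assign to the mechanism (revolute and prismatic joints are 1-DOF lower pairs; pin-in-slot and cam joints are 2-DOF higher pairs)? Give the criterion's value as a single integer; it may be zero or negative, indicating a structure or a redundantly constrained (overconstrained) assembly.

L=1 J1=0 J2=0
add link → L=2 J1=0 J2=0
PS@0,1 dof=2 J2 → L=2 J1=0 J2=1
add link → L=3 J1=0 J2=1
R@2,1 dof=1 J1 → L=3 J1=1 J2=1
PS@2,0 dof=2 J2 → L=3 J1=1 J2=2
add link → L=4 J1=1 J2=2
PS@3,2 dof=2 J2 → L=4 J1=1 J2=3
C@3,0 dof=2 J2 → L=4 J1=1 J2=4
M=3(L−1)−2J1−J2=3·3−2·1−4=3

M = 3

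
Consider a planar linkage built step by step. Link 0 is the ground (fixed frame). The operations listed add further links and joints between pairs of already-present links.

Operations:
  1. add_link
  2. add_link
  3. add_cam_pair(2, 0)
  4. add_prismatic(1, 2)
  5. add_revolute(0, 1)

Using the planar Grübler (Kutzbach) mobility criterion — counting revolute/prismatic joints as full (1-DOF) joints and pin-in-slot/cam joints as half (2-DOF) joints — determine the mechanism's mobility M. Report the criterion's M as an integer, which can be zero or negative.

M = 1

[1;0;0] (link 0 is ground)
L+ [2;0;0]
L+ [3;0;0]
C(2,0)∈J2 [3;0;1]
P(1,2)∈J1 [3;1;1]
R(0,1)∈J1 [3;2;1]
mobility = 6 − 4 − 1 = 1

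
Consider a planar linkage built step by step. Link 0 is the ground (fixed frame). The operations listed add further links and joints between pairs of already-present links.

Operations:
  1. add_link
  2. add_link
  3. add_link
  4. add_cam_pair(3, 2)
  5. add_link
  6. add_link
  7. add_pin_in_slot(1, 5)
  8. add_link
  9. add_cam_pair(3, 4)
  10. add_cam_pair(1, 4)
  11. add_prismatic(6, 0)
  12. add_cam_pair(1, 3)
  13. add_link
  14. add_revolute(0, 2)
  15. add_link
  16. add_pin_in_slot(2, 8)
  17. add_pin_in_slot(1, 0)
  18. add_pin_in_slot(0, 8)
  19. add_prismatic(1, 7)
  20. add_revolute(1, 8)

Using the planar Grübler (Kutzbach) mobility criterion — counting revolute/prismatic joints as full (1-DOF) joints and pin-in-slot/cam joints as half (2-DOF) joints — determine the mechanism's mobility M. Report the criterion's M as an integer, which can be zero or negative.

M = 8

ground; <1,0,0>
#1 <2,0,0>
#2 <3,0,0>
#3 <4,0,0>
C:3↔2 J2 <4,0,1>
#4 <5,0,1>
#5 <6,0,1>
PS:1↔5 J2 <6,0,2>
#6 <7,0,2>
C:3↔4 J2 <7,0,3>
C:1↔4 J2 <7,0,4>
P:6↔0 J1 <7,1,4>
C:1↔3 J2 <7,1,5>
#7 <8,1,5>
R:0↔2 J1 <8,2,5>
#8 <9,2,5>
PS:2↔8 J2 <9,2,6>
PS:1↔0 J2 <9,2,7>
PS:0↔8 J2 <9,2,8>
P:1↔7 J1 <9,3,8>
R:1↔8 J1 <9,4,8>
3×8 − 2×4 − 1×8 = 8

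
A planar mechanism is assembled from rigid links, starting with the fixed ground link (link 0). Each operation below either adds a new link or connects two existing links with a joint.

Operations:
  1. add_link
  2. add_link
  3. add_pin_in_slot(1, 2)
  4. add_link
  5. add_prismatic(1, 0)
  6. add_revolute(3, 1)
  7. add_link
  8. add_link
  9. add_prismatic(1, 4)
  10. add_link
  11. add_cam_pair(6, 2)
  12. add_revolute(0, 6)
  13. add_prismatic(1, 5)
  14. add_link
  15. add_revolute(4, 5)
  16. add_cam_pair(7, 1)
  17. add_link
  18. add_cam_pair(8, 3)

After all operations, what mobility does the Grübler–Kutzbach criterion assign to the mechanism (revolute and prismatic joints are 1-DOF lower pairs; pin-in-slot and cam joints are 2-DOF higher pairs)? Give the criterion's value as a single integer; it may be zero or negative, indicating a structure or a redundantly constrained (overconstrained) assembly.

M = 8

L=1 J1=0 J2=0
add link → L=2 J1=0 J2=0
add link → L=3 J1=0 J2=0
PS@1,2 dof=2 J2 → L=3 J1=0 J2=1
add link → L=4 J1=0 J2=1
P@1,0 dof=1 J1 → L=4 J1=1 J2=1
R@3,1 dof=1 J1 → L=4 J1=2 J2=1
add link → L=5 J1=2 J2=1
add link → L=6 J1=2 J2=1
P@1,4 dof=1 J1 → L=6 J1=3 J2=1
add link → L=7 J1=3 J2=1
C@6,2 dof=2 J2 → L=7 J1=3 J2=2
R@0,6 dof=1 J1 → L=7 J1=4 J2=2
P@1,5 dof=1 J1 → L=7 J1=5 J2=2
add link → L=8 J1=5 J2=2
R@4,5 dof=1 J1 → L=8 J1=6 J2=2
C@7,1 dof=2 J2 → L=8 J1=6 J2=3
add link → L=9 J1=6 J2=3
C@8,3 dof=2 J2 → L=9 J1=6 J2=4
M=3(L−1)−2J1−J2=3·8−2·6−4=8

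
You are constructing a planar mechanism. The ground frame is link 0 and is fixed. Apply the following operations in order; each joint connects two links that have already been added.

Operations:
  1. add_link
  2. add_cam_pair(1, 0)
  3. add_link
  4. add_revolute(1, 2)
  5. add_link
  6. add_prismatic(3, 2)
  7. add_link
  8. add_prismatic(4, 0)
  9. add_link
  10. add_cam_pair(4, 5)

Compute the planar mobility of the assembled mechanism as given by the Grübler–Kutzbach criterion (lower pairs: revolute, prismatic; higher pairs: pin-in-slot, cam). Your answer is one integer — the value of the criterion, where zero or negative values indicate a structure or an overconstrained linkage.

M = 7

ground; <1,0,0>
#1 <2,0,0>
C:1↔0 J2 <2,0,1>
#2 <3,0,1>
R:1↔2 J1 <3,1,1>
#3 <4,1,1>
P:3↔2 J1 <4,2,1>
#4 <5,2,1>
P:4↔0 J1 <5,3,1>
#5 <6,3,1>
C:4↔5 J2 <6,3,2>
3×5 − 2×3 − 1×2 = 7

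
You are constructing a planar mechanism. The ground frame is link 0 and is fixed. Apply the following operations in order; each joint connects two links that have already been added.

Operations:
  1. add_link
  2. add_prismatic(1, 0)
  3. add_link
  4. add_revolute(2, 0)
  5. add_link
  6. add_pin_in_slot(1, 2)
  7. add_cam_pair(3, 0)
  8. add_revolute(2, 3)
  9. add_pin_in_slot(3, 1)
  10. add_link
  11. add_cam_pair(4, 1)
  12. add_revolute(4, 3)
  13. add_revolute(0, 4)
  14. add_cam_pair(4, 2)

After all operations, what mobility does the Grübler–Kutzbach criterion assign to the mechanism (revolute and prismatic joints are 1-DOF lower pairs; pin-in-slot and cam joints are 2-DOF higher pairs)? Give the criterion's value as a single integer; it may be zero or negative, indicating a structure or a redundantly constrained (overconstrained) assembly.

(L,J1,J2)=(1,0,0); link0 fixed
link1: (2,0,0)
P 1-0 [J1]: (2,1,0)
link2: (3,1,0)
R 2-0 [J1]: (3,2,0)
link3: (4,2,0)
PS 1-2 [J2]: (4,2,1)
C 3-0 [J2]: (4,2,2)
R 2-3 [J1]: (4,3,2)
PS 3-1 [J2]: (4,3,3)
link4: (5,3,3)
C 4-1 [J2]: (5,3,4)
R 4-3 [J1]: (5,4,4)
R 0-4 [J1]: (5,5,4)
C 4-2 [J2]: (5,5,5)
Grübler: 3·4 − 2·5 − 5 = -3

M = -3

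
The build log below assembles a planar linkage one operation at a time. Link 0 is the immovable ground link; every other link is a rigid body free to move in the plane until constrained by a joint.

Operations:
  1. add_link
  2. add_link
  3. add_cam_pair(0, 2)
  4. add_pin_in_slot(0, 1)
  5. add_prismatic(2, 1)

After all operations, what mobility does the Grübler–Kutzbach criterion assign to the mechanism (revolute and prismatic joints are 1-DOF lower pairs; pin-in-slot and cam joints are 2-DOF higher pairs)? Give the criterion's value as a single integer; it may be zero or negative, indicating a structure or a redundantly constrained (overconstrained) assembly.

M = 2

L=1 J1=0 J2=0
add link → L=2 J1=0 J2=0
add link → L=3 J1=0 J2=0
C@0,2 dof=2 J2 → L=3 J1=0 J2=1
PS@0,1 dof=2 J2 → L=3 J1=0 J2=2
P@2,1 dof=1 J1 → L=3 J1=1 J2=2
M=3(L−1)−2J1−J2=3·2−2·1−2=2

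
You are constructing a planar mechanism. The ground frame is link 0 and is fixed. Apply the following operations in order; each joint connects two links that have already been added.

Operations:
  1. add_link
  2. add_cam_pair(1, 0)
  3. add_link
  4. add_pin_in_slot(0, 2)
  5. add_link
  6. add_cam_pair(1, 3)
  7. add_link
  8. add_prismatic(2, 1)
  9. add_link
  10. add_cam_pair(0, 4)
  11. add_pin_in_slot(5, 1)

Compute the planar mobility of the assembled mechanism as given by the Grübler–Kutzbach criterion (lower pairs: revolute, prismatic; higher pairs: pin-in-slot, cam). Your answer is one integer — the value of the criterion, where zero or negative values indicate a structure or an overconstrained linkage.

L=1 J1=0 J2=0
add link → L=2 J1=0 J2=0
C@1,0 dof=2 J2 → L=2 J1=0 J2=1
add link → L=3 J1=0 J2=1
PS@0,2 dof=2 J2 → L=3 J1=0 J2=2
add link → L=4 J1=0 J2=2
C@1,3 dof=2 J2 → L=4 J1=0 J2=3
add link → L=5 J1=0 J2=3
P@2,1 dof=1 J1 → L=5 J1=1 J2=3
add link → L=6 J1=1 J2=3
C@0,4 dof=2 J2 → L=6 J1=1 J2=4
PS@5,1 dof=2 J2 → L=6 J1=1 J2=5
M=3(L−1)−2J1−J2=3·5−2·1−5=8

M = 8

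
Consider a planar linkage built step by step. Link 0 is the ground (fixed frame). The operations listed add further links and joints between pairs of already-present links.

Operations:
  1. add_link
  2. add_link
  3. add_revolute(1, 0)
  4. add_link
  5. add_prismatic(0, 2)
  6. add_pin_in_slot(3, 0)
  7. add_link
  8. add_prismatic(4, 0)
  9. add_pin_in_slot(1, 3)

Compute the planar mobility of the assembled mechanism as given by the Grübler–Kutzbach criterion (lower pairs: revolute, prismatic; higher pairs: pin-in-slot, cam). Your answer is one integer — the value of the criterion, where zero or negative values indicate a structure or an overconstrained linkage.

L=1 J1=0 J2=0
add link → L=2 J1=0 J2=0
add link → L=3 J1=0 J2=0
R@1,0 dof=1 J1 → L=3 J1=1 J2=0
add link → L=4 J1=1 J2=0
P@0,2 dof=1 J1 → L=4 J1=2 J2=0
PS@3,0 dof=2 J2 → L=4 J1=2 J2=1
add link → L=5 J1=2 J2=1
P@4,0 dof=1 J1 → L=5 J1=3 J2=1
PS@1,3 dof=2 J2 → L=5 J1=3 J2=2
M=3(L−1)−2J1−J2=3·4−2·3−2=4

M = 4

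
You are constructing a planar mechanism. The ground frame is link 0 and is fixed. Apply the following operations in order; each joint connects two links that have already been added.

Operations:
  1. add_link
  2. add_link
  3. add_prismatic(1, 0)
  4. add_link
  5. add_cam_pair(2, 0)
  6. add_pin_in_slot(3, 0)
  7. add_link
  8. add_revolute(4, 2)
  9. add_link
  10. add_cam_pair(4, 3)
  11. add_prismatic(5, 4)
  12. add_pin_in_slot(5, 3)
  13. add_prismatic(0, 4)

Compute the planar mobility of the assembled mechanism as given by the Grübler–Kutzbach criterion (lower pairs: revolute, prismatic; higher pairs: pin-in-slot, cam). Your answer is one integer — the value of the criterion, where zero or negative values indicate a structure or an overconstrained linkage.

M = 3

(L,J1,J2)=(1,0,0); link0 fixed
link1: (2,0,0)
link2: (3,0,0)
P 1-0 [J1]: (3,1,0)
link3: (4,1,0)
C 2-0 [J2]: (4,1,1)
PS 3-0 [J2]: (4,1,2)
link4: (5,1,2)
R 4-2 [J1]: (5,2,2)
link5: (6,2,2)
C 4-3 [J2]: (6,2,3)
P 5-4 [J1]: (6,3,3)
PS 5-3 [J2]: (6,3,4)
P 0-4 [J1]: (6,4,4)
Grübler: 3·5 − 2·4 − 4 = 3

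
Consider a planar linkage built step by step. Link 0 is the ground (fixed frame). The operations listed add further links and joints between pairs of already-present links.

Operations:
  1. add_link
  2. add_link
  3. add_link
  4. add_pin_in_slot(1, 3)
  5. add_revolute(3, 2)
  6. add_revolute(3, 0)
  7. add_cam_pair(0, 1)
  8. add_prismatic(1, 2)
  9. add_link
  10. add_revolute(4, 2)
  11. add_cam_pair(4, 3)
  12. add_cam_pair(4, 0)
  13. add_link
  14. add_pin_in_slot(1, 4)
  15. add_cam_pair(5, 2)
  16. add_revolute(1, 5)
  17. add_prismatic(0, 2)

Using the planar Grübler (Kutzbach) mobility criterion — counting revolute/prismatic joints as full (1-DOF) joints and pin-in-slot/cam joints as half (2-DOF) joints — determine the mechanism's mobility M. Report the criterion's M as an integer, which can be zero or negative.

ground; <1,0,0>
#1 <2,0,0>
#2 <3,0,0>
#3 <4,0,0>
PS:1↔3 J2 <4,0,1>
R:3↔2 J1 <4,1,1>
R:3↔0 J1 <4,2,1>
C:0↔1 J2 <4,2,2>
P:1↔2 J1 <4,3,2>
#4 <5,3,2>
R:4↔2 J1 <5,4,2>
C:4↔3 J2 <5,4,3>
C:4↔0 J2 <5,4,4>
#5 <6,4,4>
PS:1↔4 J2 <6,4,5>
C:5↔2 J2 <6,4,6>
R:1↔5 J1 <6,5,6>
P:0↔2 J1 <6,6,6>
3×5 − 2×6 − 1×6 = -3

M = -3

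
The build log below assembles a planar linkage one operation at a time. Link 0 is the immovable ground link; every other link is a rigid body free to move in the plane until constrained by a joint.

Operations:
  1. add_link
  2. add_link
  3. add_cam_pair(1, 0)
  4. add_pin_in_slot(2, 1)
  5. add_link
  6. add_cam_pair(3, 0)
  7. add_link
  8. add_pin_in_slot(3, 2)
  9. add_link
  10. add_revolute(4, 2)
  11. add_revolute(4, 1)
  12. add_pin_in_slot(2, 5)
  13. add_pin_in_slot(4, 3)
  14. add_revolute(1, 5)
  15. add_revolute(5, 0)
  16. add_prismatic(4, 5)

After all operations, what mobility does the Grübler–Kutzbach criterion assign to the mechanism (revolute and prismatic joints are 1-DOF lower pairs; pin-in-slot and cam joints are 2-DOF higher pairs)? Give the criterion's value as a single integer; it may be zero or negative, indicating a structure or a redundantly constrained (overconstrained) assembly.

L=1 J1=0 J2=0
add link → L=2 J1=0 J2=0
add link → L=3 J1=0 J2=0
C@1,0 dof=2 J2 → L=3 J1=0 J2=1
PS@2,1 dof=2 J2 → L=3 J1=0 J2=2
add link → L=4 J1=0 J2=2
C@3,0 dof=2 J2 → L=4 J1=0 J2=3
add link → L=5 J1=0 J2=3
PS@3,2 dof=2 J2 → L=5 J1=0 J2=4
add link → L=6 J1=0 J2=4
R@4,2 dof=1 J1 → L=6 J1=1 J2=4
R@4,1 dof=1 J1 → L=6 J1=2 J2=4
PS@2,5 dof=2 J2 → L=6 J1=2 J2=5
PS@4,3 dof=2 J2 → L=6 J1=2 J2=6
R@1,5 dof=1 J1 → L=6 J1=3 J2=6
R@5,0 dof=1 J1 → L=6 J1=4 J2=6
P@4,5 dof=1 J1 → L=6 J1=5 J2=6
M=3(L−1)−2J1−J2=3·5−2·5−6=-1

M = -1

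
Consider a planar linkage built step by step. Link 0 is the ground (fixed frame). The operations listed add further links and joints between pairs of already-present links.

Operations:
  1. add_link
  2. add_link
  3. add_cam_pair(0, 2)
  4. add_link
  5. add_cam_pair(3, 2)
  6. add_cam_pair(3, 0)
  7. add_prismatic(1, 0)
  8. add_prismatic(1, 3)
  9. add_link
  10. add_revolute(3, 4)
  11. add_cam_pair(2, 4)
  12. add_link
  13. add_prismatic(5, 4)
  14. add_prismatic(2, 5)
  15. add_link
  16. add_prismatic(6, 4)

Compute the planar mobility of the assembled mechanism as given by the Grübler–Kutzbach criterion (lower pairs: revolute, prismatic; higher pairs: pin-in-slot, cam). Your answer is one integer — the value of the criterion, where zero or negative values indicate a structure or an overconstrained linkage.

link 0 = ground. State L|J1|J2 = 1|0|0
+link1  2|0|0
+link2  3|0|0
C(0,2) f=2→J2  3|0|1
+link3  4|0|1
C(3,2) f=2→J2  4|0|2
C(3,0) f=2→J2  4|0|3
P(1,0) f=1→J1  4|1|3
P(1,3) f=1→J1  4|2|3
+link4  5|2|3
R(3,4) f=1→J1  5|3|3
C(2,4) f=2→J2  5|3|4
+link5  6|3|4
P(5,4) f=1→J1  6|4|4
P(2,5) f=1→J1  6|5|4
+link6  7|5|4
P(6,4) f=1→J1  7|6|4
M = 3(7−1)−2·6−4 = 18−12−4 = 2

M = 2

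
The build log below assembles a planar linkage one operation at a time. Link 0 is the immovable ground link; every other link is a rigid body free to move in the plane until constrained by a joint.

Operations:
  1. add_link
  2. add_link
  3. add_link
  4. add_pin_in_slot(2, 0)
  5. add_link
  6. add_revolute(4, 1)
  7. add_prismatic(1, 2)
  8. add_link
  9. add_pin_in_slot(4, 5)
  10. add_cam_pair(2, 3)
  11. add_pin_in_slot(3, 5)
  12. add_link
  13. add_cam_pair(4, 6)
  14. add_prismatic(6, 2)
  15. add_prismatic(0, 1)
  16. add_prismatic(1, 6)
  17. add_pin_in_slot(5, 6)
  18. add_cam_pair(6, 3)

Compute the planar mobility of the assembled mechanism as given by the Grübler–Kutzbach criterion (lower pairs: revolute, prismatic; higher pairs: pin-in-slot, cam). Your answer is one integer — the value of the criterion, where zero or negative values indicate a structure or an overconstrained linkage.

(L,J1,J2)=(1,0,0); link0 fixed
link1: (2,0,0)
link2: (3,0,0)
link3: (4,0,0)
PS 2-0 [J2]: (4,0,1)
link4: (5,0,1)
R 4-1 [J1]: (5,1,1)
P 1-2 [J1]: (5,2,1)
link5: (6,2,1)
PS 4-5 [J2]: (6,2,2)
C 2-3 [J2]: (6,2,3)
PS 3-5 [J2]: (6,2,4)
link6: (7,2,4)
C 4-6 [J2]: (7,2,5)
P 6-2 [J1]: (7,3,5)
P 0-1 [J1]: (7,4,5)
P 1-6 [J1]: (7,5,5)
PS 5-6 [J2]: (7,5,6)
C 6-3 [J2]: (7,5,7)
Grübler: 3·6 − 2·5 − 7 = 1

M = 1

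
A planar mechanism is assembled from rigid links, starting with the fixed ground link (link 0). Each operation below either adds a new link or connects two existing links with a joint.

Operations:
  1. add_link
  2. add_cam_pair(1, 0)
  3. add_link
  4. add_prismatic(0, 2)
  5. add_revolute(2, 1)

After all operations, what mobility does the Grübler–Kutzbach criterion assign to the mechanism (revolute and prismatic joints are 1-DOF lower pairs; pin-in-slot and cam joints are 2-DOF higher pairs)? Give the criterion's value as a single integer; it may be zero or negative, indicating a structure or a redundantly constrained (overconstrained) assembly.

link 0 = ground. State L|J1|J2 = 1|0|0
+link1  2|0|0
C(1,0) f=2→J2  2|0|1
+link2  3|0|1
P(0,2) f=1→J1  3|1|1
R(2,1) f=1→J1  3|2|1
M = 3(3−1)−2·2−1 = 6−4−1 = 1

M = 1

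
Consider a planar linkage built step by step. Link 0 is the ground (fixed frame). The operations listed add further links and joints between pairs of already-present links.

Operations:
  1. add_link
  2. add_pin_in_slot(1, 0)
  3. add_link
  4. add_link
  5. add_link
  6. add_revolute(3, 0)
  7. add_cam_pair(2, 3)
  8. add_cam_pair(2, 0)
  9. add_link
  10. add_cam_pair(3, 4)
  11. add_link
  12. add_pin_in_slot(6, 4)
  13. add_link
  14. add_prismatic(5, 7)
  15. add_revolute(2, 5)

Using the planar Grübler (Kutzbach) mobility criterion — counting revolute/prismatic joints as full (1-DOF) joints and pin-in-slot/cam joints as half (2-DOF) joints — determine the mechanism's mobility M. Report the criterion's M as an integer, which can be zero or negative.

[1;0;0] (link 0 is ground)
L+ [2;0;0]
PS(1,0)∈J2 [2;0;1]
L+ [3;0;1]
L+ [4;0;1]
L+ [5;0;1]
R(3,0)∈J1 [5;1;1]
C(2,3)∈J2 [5;1;2]
C(2,0)∈J2 [5;1;3]
L+ [6;1;3]
C(3,4)∈J2 [6;1;4]
L+ [7;1;4]
PS(6,4)∈J2 [7;1;5]
L+ [8;1;5]
P(5,7)∈J1 [8;2;5]
R(2,5)∈J1 [8;3;5]
mobility = 21 − 6 − 5 = 10

M = 10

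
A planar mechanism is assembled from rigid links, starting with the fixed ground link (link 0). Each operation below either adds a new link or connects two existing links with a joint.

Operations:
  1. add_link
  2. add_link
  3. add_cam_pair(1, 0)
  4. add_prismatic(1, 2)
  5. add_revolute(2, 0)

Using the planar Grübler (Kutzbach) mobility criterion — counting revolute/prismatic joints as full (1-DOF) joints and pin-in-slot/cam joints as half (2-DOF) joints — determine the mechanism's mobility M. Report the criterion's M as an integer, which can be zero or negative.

ground; <1,0,0>
#1 <2,0,0>
#2 <3,0,0>
C:1↔0 J2 <3,0,1>
P:1↔2 J1 <3,1,1>
R:2↔0 J1 <3,2,1>
3×2 − 2×2 − 1×1 = 1

M = 1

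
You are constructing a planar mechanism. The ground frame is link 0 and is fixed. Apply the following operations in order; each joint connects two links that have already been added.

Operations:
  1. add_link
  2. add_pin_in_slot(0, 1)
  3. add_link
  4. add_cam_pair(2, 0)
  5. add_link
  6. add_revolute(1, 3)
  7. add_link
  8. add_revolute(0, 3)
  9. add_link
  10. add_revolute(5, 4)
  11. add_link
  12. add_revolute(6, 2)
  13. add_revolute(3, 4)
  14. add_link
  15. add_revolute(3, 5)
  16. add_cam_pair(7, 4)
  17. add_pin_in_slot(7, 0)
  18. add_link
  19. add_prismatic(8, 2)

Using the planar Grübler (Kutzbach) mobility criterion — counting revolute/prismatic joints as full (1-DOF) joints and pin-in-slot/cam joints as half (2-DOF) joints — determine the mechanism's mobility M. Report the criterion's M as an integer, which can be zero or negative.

L=1 J1=0 J2=0
add link → L=2 J1=0 J2=0
PS@0,1 dof=2 J2 → L=2 J1=0 J2=1
add link → L=3 J1=0 J2=1
C@2,0 dof=2 J2 → L=3 J1=0 J2=2
add link → L=4 J1=0 J2=2
R@1,3 dof=1 J1 → L=4 J1=1 J2=2
add link → L=5 J1=1 J2=2
R@0,3 dof=1 J1 → L=5 J1=2 J2=2
add link → L=6 J1=2 J2=2
R@5,4 dof=1 J1 → L=6 J1=3 J2=2
add link → L=7 J1=3 J2=2
R@6,2 dof=1 J1 → L=7 J1=4 J2=2
R@3,4 dof=1 J1 → L=7 J1=5 J2=2
add link → L=8 J1=5 J2=2
R@3,5 dof=1 J1 → L=8 J1=6 J2=2
C@7,4 dof=2 J2 → L=8 J1=6 J2=3
PS@7,0 dof=2 J2 → L=8 J1=6 J2=4
add link → L=9 J1=6 J2=4
P@8,2 dof=1 J1 → L=9 J1=7 J2=4
M=3(L−1)−2J1−J2=3·8−2·7−4=6

M = 6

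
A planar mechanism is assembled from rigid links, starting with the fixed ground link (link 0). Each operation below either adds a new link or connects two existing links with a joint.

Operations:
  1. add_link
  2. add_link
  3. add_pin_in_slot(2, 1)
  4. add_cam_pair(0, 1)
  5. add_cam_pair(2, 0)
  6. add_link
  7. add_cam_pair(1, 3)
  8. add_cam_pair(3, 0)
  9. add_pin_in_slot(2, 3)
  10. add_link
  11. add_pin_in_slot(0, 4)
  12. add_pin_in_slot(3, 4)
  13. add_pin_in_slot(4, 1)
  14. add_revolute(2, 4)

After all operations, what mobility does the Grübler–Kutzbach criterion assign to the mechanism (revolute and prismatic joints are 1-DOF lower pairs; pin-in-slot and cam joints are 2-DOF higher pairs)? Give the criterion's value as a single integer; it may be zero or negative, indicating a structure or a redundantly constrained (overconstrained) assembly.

M = 1

ground; <1,0,0>
#1 <2,0,0>
#2 <3,0,0>
PS:2↔1 J2 <3,0,1>
C:0↔1 J2 <3,0,2>
C:2↔0 J2 <3,0,3>
#3 <4,0,3>
C:1↔3 J2 <4,0,4>
C:3↔0 J2 <4,0,5>
PS:2↔3 J2 <4,0,6>
#4 <5,0,6>
PS:0↔4 J2 <5,0,7>
PS:3↔4 J2 <5,0,8>
PS:4↔1 J2 <5,0,9>
R:2↔4 J1 <5,1,9>
3×4 − 2×1 − 1×9 = 1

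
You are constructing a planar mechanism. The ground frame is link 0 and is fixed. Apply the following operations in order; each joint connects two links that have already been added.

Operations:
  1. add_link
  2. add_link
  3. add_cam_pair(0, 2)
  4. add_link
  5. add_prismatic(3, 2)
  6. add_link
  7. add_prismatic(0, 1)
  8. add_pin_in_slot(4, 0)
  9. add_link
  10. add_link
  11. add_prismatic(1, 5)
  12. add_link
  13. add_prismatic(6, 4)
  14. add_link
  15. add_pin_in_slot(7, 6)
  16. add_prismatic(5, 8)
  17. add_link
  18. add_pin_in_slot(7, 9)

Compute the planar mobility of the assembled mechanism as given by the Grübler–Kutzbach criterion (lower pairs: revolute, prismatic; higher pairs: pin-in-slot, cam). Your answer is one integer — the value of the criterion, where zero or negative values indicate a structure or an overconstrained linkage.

link 0 = ground. State L|J1|J2 = 1|0|0
+link1  2|0|0
+link2  3|0|0
C(0,2) f=2→J2  3|0|1
+link3  4|0|1
P(3,2) f=1→J1  4|1|1
+link4  5|1|1
P(0,1) f=1→J1  5|2|1
PS(4,0) f=2→J2  5|2|2
+link5  6|2|2
+link6  7|2|2
P(1,5) f=1→J1  7|3|2
+link7  8|3|2
P(6,4) f=1→J1  8|4|2
+link8  9|4|2
PS(7,6) f=2→J2  9|4|3
P(5,8) f=1→J1  9|5|3
+link9  10|5|3
PS(7,9) f=2→J2  10|5|4
M = 3(10−1)−2·5−4 = 27−10−4 = 13

M = 13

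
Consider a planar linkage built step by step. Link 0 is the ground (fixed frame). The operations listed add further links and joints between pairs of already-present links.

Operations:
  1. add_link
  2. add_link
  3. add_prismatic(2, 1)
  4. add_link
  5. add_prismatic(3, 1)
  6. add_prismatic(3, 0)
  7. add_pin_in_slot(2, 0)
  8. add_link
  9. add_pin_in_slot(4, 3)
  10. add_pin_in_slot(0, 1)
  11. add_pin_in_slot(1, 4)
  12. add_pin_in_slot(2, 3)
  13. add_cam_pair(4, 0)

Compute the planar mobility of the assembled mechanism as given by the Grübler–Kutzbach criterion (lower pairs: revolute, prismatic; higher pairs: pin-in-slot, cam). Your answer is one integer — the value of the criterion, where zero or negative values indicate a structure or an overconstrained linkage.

M = 0

ground; <1,0,0>
#1 <2,0,0>
#2 <3,0,0>
P:2↔1 J1 <3,1,0>
#3 <4,1,0>
P:3↔1 J1 <4,2,0>
P:3↔0 J1 <4,3,0>
PS:2↔0 J2 <4,3,1>
#4 <5,3,1>
PS:4↔3 J2 <5,3,2>
PS:0↔1 J2 <5,3,3>
PS:1↔4 J2 <5,3,4>
PS:2↔3 J2 <5,3,5>
C:4↔0 J2 <5,3,6>
3×4 − 2×3 − 1×6 = 0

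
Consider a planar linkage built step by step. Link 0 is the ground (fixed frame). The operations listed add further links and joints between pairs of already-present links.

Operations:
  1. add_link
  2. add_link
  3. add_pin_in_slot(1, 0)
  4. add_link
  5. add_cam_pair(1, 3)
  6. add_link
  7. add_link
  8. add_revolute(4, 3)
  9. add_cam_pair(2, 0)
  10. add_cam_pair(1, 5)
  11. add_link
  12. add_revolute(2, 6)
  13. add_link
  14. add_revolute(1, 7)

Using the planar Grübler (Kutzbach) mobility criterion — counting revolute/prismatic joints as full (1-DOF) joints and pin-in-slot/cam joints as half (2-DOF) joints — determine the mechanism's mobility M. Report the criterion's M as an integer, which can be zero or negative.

[1;0;0] (link 0 is ground)
L+ [2;0;0]
L+ [3;0;0]
PS(1,0)∈J2 [3;0;1]
L+ [4;0;1]
C(1,3)∈J2 [4;0;2]
L+ [5;0;2]
L+ [6;0;2]
R(4,3)∈J1 [6;1;2]
C(2,0)∈J2 [6;1;3]
C(1,5)∈J2 [6;1;4]
L+ [7;1;4]
R(2,6)∈J1 [7;2;4]
L+ [8;2;4]
R(1,7)∈J1 [8;3;4]
mobility = 21 − 6 − 4 = 11

M = 11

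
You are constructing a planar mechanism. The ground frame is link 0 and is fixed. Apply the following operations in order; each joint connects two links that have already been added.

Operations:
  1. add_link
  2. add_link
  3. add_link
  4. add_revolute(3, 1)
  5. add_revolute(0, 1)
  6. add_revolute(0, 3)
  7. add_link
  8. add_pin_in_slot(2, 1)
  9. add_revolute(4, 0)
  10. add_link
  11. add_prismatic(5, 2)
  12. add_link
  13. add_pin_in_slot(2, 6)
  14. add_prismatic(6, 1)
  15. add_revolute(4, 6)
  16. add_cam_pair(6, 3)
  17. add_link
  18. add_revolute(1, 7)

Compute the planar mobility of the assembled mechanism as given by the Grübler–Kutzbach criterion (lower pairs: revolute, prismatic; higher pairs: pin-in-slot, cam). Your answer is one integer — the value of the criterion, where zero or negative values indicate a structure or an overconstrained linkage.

M = 2

[1;0;0] (link 0 is ground)
L+ [2;0;0]
L+ [3;0;0]
L+ [4;0;0]
R(3,1)∈J1 [4;1;0]
R(0,1)∈J1 [4;2;0]
R(0,3)∈J1 [4;3;0]
L+ [5;3;0]
PS(2,1)∈J2 [5;3;1]
R(4,0)∈J1 [5;4;1]
L+ [6;4;1]
P(5,2)∈J1 [6;5;1]
L+ [7;5;1]
PS(2,6)∈J2 [7;5;2]
P(6,1)∈J1 [7;6;2]
R(4,6)∈J1 [7;7;2]
C(6,3)∈J2 [7;7;3]
L+ [8;7;3]
R(1,7)∈J1 [8;8;3]
mobility = 21 − 16 − 3 = 2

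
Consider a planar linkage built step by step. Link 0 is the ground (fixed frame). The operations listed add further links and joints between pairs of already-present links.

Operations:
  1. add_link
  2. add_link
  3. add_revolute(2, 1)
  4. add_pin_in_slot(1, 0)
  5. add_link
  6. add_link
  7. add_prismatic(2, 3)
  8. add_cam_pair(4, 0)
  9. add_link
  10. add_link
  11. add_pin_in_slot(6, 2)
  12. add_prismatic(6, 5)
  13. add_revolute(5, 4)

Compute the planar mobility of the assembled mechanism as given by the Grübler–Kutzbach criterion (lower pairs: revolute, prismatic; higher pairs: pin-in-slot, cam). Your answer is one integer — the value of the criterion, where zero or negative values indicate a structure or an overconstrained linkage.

L=1 J1=0 J2=0
add link → L=2 J1=0 J2=0
add link → L=3 J1=0 J2=0
R@2,1 dof=1 J1 → L=3 J1=1 J2=0
PS@1,0 dof=2 J2 → L=3 J1=1 J2=1
add link → L=4 J1=1 J2=1
add link → L=5 J1=1 J2=1
P@2,3 dof=1 J1 → L=5 J1=2 J2=1
C@4,0 dof=2 J2 → L=5 J1=2 J2=2
add link → L=6 J1=2 J2=2
add link → L=7 J1=2 J2=2
PS@6,2 dof=2 J2 → L=7 J1=2 J2=3
P@6,5 dof=1 J1 → L=7 J1=3 J2=3
R@5,4 dof=1 J1 → L=7 J1=4 J2=3
M=3(L−1)−2J1−J2=3·6−2·4−3=7

M = 7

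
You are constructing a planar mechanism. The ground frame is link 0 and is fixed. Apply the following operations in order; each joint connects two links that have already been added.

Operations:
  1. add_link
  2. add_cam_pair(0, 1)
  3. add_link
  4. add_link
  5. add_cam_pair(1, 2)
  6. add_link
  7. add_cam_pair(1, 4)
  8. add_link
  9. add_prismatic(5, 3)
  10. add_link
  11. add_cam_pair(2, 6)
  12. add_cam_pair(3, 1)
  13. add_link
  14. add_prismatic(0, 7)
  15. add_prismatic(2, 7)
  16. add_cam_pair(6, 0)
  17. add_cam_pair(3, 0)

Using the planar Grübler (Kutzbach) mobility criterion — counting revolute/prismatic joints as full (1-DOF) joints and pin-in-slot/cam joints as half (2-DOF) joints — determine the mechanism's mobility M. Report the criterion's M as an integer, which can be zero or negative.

L=1 J1=0 J2=0
add link → L=2 J1=0 J2=0
C@0,1 dof=2 J2 → L=2 J1=0 J2=1
add link → L=3 J1=0 J2=1
add link → L=4 J1=0 J2=1
C@1,2 dof=2 J2 → L=4 J1=0 J2=2
add link → L=5 J1=0 J2=2
C@1,4 dof=2 J2 → L=5 J1=0 J2=3
add link → L=6 J1=0 J2=3
P@5,3 dof=1 J1 → L=6 J1=1 J2=3
add link → L=7 J1=1 J2=3
C@2,6 dof=2 J2 → L=7 J1=1 J2=4
C@3,1 dof=2 J2 → L=7 J1=1 J2=5
add link → L=8 J1=1 J2=5
P@0,7 dof=1 J1 → L=8 J1=2 J2=5
P@2,7 dof=1 J1 → L=8 J1=3 J2=5
C@6,0 dof=2 J2 → L=8 J1=3 J2=6
C@3,0 dof=2 J2 → L=8 J1=3 J2=7
M=3(L−1)−2J1−J2=3·7−2·3−7=8

M = 8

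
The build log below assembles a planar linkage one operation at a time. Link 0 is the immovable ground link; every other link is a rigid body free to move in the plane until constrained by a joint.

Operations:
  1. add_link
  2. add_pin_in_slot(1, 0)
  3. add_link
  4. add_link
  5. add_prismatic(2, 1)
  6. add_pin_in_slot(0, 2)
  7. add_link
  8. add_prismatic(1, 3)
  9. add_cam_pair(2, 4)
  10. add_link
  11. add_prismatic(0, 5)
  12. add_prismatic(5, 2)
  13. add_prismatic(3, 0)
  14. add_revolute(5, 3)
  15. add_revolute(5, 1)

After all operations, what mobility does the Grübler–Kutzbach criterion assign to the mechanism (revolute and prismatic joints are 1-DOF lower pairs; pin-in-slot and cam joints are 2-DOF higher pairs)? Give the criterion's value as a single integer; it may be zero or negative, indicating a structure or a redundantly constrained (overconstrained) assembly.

[1;0;0] (link 0 is ground)
L+ [2;0;0]
PS(1,0)∈J2 [2;0;1]
L+ [3;0;1]
L+ [4;0;1]
P(2,1)∈J1 [4;1;1]
PS(0,2)∈J2 [4;1;2]
L+ [5;1;2]
P(1,3)∈J1 [5;2;2]
C(2,4)∈J2 [5;2;3]
L+ [6;2;3]
P(0,5)∈J1 [6;3;3]
P(5,2)∈J1 [6;4;3]
P(3,0)∈J1 [6;5;3]
R(5,3)∈J1 [6;6;3]
R(5,1)∈J1 [6;7;3]
mobility = 15 − 14 − 3 = -2

M = -2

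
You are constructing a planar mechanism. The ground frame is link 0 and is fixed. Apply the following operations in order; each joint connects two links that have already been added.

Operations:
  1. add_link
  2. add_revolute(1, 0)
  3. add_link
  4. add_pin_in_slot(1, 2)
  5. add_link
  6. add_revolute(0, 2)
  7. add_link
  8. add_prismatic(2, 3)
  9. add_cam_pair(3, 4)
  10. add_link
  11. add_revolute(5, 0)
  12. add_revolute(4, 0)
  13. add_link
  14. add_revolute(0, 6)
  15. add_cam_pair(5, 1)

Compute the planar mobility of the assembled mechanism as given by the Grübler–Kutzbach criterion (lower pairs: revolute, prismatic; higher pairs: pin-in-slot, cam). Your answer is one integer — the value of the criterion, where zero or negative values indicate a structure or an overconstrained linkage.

ground; <1,0,0>
#1 <2,0,0>
R:1↔0 J1 <2,1,0>
#2 <3,1,0>
PS:1↔2 J2 <3,1,1>
#3 <4,1,1>
R:0↔2 J1 <4,2,1>
#4 <5,2,1>
P:2↔3 J1 <5,3,1>
C:3↔4 J2 <5,3,2>
#5 <6,3,2>
R:5↔0 J1 <6,4,2>
R:4↔0 J1 <6,5,2>
#6 <7,5,2>
R:0↔6 J1 <7,6,2>
C:5↔1 J2 <7,6,3>
3×6 − 2×6 − 1×3 = 3

M = 3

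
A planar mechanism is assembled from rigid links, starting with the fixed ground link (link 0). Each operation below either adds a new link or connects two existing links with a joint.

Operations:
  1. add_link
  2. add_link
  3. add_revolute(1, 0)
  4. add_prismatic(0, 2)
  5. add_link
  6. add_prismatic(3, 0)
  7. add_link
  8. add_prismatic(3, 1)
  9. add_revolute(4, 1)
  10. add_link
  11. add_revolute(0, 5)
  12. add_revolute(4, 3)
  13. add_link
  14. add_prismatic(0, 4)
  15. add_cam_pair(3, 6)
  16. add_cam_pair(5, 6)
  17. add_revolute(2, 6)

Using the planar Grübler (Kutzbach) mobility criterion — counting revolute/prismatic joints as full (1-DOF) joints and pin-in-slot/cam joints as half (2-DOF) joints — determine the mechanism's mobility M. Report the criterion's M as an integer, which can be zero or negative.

M = -2

[1;0;0] (link 0 is ground)
L+ [2;0;0]
L+ [3;0;0]
R(1,0)∈J1 [3;1;0]
P(0,2)∈J1 [3;2;0]
L+ [4;2;0]
P(3,0)∈J1 [4;3;0]
L+ [5;3;0]
P(3,1)∈J1 [5;4;0]
R(4,1)∈J1 [5;5;0]
L+ [6;5;0]
R(0,5)∈J1 [6;6;0]
R(4,3)∈J1 [6;7;0]
L+ [7;7;0]
P(0,4)∈J1 [7;8;0]
C(3,6)∈J2 [7;8;1]
C(5,6)∈J2 [7;8;2]
R(2,6)∈J1 [7;9;2]
mobility = 18 − 18 − 2 = -2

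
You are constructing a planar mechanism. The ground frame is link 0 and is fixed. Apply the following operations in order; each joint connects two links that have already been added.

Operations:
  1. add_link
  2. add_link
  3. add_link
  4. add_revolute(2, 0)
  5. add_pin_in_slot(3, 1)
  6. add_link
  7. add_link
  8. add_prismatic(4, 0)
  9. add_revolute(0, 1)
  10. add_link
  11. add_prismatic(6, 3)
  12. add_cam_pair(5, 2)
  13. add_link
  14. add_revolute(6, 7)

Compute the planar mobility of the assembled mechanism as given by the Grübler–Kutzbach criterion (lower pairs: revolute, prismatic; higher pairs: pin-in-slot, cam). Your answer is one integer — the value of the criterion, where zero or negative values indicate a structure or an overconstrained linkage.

M = 9

(L,J1,J2)=(1,0,0); link0 fixed
link1: (2,0,0)
link2: (3,0,0)
link3: (4,0,0)
R 2-0 [J1]: (4,1,0)
PS 3-1 [J2]: (4,1,1)
link4: (5,1,1)
link5: (6,1,1)
P 4-0 [J1]: (6,2,1)
R 0-1 [J1]: (6,3,1)
link6: (7,3,1)
P 6-3 [J1]: (7,4,1)
C 5-2 [J2]: (7,4,2)
link7: (8,4,2)
R 6-7 [J1]: (8,5,2)
Grübler: 3·7 − 2·5 − 2 = 9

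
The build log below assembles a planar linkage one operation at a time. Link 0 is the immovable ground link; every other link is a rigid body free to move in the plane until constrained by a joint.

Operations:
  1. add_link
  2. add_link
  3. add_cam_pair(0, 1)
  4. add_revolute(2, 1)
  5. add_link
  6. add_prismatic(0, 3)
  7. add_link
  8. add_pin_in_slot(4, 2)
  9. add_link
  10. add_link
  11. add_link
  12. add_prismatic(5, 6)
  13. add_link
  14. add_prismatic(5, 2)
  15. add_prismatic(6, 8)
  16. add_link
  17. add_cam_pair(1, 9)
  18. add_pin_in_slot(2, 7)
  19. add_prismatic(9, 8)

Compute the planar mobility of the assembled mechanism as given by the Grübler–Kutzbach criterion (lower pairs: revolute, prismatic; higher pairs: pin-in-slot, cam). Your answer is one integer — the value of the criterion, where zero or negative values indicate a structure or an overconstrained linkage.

M = 11

link 0 = ground. State L|J1|J2 = 1|0|0
+link1  2|0|0
+link2  3|0|0
C(0,1) f=2→J2  3|0|1
R(2,1) f=1→J1  3|1|1
+link3  4|1|1
P(0,3) f=1→J1  4|2|1
+link4  5|2|1
PS(4,2) f=2→J2  5|2|2
+link5  6|2|2
+link6  7|2|2
+link7  8|2|2
P(5,6) f=1→J1  8|3|2
+link8  9|3|2
P(5,2) f=1→J1  9|4|2
P(6,8) f=1→J1  9|5|2
+link9  10|5|2
C(1,9) f=2→J2  10|5|3
PS(2,7) f=2→J2  10|5|4
P(9,8) f=1→J1  10|6|4
M = 3(10−1)−2·6−4 = 27−12−4 = 11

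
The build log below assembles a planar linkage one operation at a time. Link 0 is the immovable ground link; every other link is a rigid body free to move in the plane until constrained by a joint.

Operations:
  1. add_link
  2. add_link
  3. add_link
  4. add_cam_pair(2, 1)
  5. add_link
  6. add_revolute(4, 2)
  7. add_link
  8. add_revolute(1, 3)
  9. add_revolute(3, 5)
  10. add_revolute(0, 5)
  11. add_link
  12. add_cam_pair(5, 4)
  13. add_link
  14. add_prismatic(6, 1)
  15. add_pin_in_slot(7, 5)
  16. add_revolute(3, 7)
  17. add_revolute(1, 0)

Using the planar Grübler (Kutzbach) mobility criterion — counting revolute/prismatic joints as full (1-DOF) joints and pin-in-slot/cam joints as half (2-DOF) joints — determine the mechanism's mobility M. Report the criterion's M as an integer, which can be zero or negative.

L=1 J1=0 J2=0
add link → L=2 J1=0 J2=0
add link → L=3 J1=0 J2=0
add link → L=4 J1=0 J2=0
C@2,1 dof=2 J2 → L=4 J1=0 J2=1
add link → L=5 J1=0 J2=1
R@4,2 dof=1 J1 → L=5 J1=1 J2=1
add link → L=6 J1=1 J2=1
R@1,3 dof=1 J1 → L=6 J1=2 J2=1
R@3,5 dof=1 J1 → L=6 J1=3 J2=1
R@0,5 dof=1 J1 → L=6 J1=4 J2=1
add link → L=7 J1=4 J2=1
C@5,4 dof=2 J2 → L=7 J1=4 J2=2
add link → L=8 J1=4 J2=2
P@6,1 dof=1 J1 → L=8 J1=5 J2=2
PS@7,5 dof=2 J2 → L=8 J1=5 J2=3
R@3,7 dof=1 J1 → L=8 J1=6 J2=3
R@1,0 dof=1 J1 → L=8 J1=7 J2=3
M=3(L−1)−2J1−J2=3·7−2·7−3=4

M = 4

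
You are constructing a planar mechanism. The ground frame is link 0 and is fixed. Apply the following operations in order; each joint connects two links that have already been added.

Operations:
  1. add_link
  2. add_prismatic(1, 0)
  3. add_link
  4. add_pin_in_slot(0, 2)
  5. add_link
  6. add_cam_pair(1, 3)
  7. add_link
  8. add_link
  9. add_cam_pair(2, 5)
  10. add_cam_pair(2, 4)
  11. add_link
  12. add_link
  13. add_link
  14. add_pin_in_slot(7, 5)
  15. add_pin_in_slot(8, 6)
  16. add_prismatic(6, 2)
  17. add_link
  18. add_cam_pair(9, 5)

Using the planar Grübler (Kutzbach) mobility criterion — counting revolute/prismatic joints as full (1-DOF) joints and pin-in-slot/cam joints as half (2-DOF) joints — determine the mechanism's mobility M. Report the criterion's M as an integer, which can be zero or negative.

M = 16

ground; <1,0,0>
#1 <2,0,0>
P:1↔0 J1 <2,1,0>
#2 <3,1,0>
PS:0↔2 J2 <3,1,1>
#3 <4,1,1>
C:1↔3 J2 <4,1,2>
#4 <5,1,2>
#5 <6,1,2>
C:2↔5 J2 <6,1,3>
C:2↔4 J2 <6,1,4>
#6 <7,1,4>
#7 <8,1,4>
#8 <9,1,4>
PS:7↔5 J2 <9,1,5>
PS:8↔6 J2 <9,1,6>
P:6↔2 J1 <9,2,6>
#9 <10,2,6>
C:9↔5 J2 <10,2,7>
3×9 − 2×2 − 1×7 = 16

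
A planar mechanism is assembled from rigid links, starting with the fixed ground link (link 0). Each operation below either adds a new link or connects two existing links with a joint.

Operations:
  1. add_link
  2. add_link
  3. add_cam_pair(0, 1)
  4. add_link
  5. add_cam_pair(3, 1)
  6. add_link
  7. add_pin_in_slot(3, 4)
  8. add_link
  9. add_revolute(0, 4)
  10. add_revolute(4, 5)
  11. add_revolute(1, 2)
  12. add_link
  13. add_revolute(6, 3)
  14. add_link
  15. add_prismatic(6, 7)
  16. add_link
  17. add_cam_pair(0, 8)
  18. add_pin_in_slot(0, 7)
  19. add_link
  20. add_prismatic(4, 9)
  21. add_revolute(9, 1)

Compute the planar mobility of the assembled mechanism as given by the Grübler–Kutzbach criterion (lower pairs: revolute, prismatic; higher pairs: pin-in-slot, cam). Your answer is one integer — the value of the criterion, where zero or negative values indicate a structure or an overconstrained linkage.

M = 8

[1;0;0] (link 0 is ground)
L+ [2;0;0]
L+ [3;0;0]
C(0,1)∈J2 [3;0;1]
L+ [4;0;1]
C(3,1)∈J2 [4;0;2]
L+ [5;0;2]
PS(3,4)∈J2 [5;0;3]
L+ [6;0;3]
R(0,4)∈J1 [6;1;3]
R(4,5)∈J1 [6;2;3]
R(1,2)∈J1 [6;3;3]
L+ [7;3;3]
R(6,3)∈J1 [7;4;3]
L+ [8;4;3]
P(6,7)∈J1 [8;5;3]
L+ [9;5;3]
C(0,8)∈J2 [9;5;4]
PS(0,7)∈J2 [9;5;5]
L+ [10;5;5]
P(4,9)∈J1 [10;6;5]
R(9,1)∈J1 [10;7;5]
mobility = 27 − 14 − 5 = 8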